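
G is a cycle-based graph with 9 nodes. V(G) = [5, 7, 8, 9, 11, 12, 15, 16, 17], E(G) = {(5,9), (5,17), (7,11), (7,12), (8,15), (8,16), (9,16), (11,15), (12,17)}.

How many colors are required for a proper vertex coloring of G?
Clique number ω(G) = 2 (lower bound: χ ≥ ω).
Odd cycle [7, 12, 17, 5, 9, 16, 8, 15, 11] needs 3 colors (χ ≥ 3).
The coloring below uses 3 colors, so χ(G) = 3.
A valid 3-coloring: color 1: [7, 9, 15, 17]; color 2: [5, 11, 12, 16]; color 3: [8].

χ(G) = 3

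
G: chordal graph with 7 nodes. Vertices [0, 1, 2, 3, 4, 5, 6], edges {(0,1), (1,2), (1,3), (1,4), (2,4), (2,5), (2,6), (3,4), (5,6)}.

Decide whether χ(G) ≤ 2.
No, G is not 2-colorable

The clique on vertices [1, 2, 4] has size 3 > 2, so it alone needs 3 colors.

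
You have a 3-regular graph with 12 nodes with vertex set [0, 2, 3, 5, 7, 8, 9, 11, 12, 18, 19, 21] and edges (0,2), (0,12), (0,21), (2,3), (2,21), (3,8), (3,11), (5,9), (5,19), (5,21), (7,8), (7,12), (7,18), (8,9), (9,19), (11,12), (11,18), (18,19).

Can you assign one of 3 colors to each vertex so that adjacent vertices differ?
Yes, G is 3-colorable

A valid 3-coloring: color 1: [2, 5, 8, 12, 18]; color 2: [3, 7, 9, 21]; color 3: [0, 11, 19].
(χ(G) = 3 ≤ 3.)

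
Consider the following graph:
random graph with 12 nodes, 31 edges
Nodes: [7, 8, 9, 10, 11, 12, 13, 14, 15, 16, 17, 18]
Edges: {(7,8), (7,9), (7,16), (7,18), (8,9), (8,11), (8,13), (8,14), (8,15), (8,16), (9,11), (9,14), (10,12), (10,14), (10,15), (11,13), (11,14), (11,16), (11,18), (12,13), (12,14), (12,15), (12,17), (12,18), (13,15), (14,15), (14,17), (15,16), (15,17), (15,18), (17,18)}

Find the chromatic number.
χ(G) = 4

Clique number ω(G) = 4 (lower bound: χ ≥ ω).
The clique on [8, 9, 11, 14] has size 4, forcing χ ≥ 4, and the coloring below uses 4 colors, so χ(G) = 4.
A valid 4-coloring: color 1: [7, 11, 15]; color 2: [8, 12]; color 3: [13, 14, 16, 18]; color 4: [9, 10, 17].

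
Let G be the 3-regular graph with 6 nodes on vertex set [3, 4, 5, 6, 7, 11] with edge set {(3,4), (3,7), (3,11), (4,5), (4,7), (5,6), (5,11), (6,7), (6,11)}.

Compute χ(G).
χ(G) = 3

Clique number ω(G) = 3 (lower bound: χ ≥ ω).
The clique on [3, 4, 7] has size 3, forcing χ ≥ 3, and the coloring below uses 3 colors, so χ(G) = 3.
A valid 3-coloring: color 1: [3, 6]; color 2: [4, 11]; color 3: [5, 7].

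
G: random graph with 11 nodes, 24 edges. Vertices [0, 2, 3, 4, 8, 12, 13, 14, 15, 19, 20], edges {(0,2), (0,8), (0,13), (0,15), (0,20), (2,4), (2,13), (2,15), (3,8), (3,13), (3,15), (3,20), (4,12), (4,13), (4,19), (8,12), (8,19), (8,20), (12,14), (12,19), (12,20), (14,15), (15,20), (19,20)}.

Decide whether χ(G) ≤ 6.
Yes, G is 6-colorable

A valid 6-coloring: color 1: [4, 14, 20]; color 2: [8, 13, 15]; color 3: [0, 3, 12]; color 4: [2, 19].
(χ(G) = 4 ≤ 6.)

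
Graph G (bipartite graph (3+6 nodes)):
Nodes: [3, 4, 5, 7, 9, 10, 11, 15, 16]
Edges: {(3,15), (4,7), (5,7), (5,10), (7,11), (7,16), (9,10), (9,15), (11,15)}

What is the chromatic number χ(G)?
χ(G) = 2

Clique number ω(G) = 2 (lower bound: χ ≥ ω).
The graph is bipartite (no odd cycle), so 2 colors suffice: χ(G) = 2.
A valid 2-coloring: color 1: [7, 10, 15]; color 2: [3, 4, 5, 9, 11, 16].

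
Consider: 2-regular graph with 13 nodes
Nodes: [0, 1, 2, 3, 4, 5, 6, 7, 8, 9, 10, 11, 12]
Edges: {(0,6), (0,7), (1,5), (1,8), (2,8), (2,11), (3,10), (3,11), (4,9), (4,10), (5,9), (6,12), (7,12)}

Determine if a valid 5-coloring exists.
A valid 5-coloring: color 1: [0, 4, 5, 8, 11, 12]; color 2: [1, 2, 6, 7, 9, 10]; color 3: [3].
(χ(G) = 3 ≤ 5.)

Yes, G is 5-colorable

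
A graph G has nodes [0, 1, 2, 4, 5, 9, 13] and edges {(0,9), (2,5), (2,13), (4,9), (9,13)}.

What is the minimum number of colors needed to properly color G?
Clique number ω(G) = 2 (lower bound: χ ≥ ω).
The graph is bipartite (no odd cycle), so 2 colors suffice: χ(G) = 2.
A valid 2-coloring: color 1: [1, 2, 9]; color 2: [0, 4, 5, 13].

χ(G) = 2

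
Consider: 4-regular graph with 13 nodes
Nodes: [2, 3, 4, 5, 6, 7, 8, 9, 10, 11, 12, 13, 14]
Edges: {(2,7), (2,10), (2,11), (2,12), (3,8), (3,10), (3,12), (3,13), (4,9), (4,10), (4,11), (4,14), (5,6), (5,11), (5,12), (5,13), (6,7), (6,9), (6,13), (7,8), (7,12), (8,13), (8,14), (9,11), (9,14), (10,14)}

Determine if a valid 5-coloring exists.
Yes, G is 5-colorable

A valid 5-coloring: color 1: [2, 4, 5, 8]; color 2: [3, 6, 11, 14]; color 3: [7, 9, 10, 13]; color 4: [12].
(χ(G) = 4 ≤ 5.)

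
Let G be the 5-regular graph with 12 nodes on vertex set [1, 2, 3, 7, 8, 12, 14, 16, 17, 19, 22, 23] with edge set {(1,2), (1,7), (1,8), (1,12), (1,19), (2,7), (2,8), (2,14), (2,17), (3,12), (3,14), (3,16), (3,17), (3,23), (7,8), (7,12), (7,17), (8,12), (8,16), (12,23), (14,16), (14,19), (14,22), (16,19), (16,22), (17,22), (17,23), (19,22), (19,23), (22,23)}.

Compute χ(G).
Clique number ω(G) = 4 (lower bound: χ ≥ ω).
The clique on [1, 2, 7, 8] has size 4, forcing χ ≥ 4, and the coloring below uses 4 colors, so χ(G) = 4.
A valid 4-coloring: color 1: [1, 14, 17]; color 2: [7, 16, 23]; color 3: [2, 12, 22]; color 4: [3, 8, 19].

χ(G) = 4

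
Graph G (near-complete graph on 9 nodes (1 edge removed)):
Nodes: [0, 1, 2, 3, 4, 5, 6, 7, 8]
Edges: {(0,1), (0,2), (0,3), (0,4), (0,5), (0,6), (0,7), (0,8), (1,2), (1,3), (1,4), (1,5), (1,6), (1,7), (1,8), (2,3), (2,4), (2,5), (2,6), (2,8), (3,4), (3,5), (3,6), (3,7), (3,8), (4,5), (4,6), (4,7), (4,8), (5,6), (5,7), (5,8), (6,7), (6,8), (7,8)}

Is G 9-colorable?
Yes, G is 9-colorable

A valid 9-coloring: color 1: [3]; color 2: [8]; color 3: [6]; color 4: [4]; color 5: [5]; color 6: [0]; color 7: [1]; color 8: [2, 7].
(χ(G) = 8 ≤ 9.)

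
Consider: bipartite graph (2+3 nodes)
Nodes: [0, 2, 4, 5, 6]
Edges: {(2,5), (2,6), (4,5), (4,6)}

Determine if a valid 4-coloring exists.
Yes, G is 4-colorable

A valid 4-coloring: color 1: [0, 5, 6]; color 2: [2, 4].
(χ(G) = 2 ≤ 4.)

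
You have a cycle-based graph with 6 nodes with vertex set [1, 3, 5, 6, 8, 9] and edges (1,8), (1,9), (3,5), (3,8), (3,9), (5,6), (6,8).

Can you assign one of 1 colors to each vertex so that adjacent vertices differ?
No, G is not 1-colorable

Edge (1,8) forces its endpoints to differ, so 1 color is not enough.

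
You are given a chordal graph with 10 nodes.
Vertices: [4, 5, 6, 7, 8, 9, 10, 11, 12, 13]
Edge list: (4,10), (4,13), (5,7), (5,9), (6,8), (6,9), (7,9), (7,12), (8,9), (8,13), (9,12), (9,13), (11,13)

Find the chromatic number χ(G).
χ(G) = 3

Clique number ω(G) = 3 (lower bound: χ ≥ ω).
The clique on [8, 9, 13] has size 3, forcing χ ≥ 3, and the coloring below uses 3 colors, so χ(G) = 3.
A valid 3-coloring: color 1: [4, 9, 11]; color 2: [6, 7, 10, 13]; color 3: [5, 8, 12].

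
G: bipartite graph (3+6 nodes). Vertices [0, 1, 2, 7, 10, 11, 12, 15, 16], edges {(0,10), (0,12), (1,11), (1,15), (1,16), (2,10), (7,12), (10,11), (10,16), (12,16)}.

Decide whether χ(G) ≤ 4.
Yes, G is 4-colorable

A valid 4-coloring: color 1: [1, 10, 12]; color 2: [0, 2, 7, 11, 15, 16].
(χ(G) = 2 ≤ 4.)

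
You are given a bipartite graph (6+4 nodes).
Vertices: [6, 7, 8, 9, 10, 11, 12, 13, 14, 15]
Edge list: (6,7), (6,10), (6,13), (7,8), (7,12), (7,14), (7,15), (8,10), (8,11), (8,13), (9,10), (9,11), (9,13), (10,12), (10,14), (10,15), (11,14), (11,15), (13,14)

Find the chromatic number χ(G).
χ(G) = 2

Clique number ω(G) = 2 (lower bound: χ ≥ ω).
The graph is bipartite (no odd cycle), so 2 colors suffice: χ(G) = 2.
A valid 2-coloring: color 1: [7, 10, 11, 13]; color 2: [6, 8, 9, 12, 14, 15].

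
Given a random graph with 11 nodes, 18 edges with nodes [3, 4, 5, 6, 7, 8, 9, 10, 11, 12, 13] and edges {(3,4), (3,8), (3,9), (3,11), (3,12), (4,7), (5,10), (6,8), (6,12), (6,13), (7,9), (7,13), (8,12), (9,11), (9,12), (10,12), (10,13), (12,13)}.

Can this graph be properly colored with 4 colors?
Yes, G is 4-colorable

A valid 4-coloring: color 1: [4, 5, 11, 12]; color 2: [3, 6, 7, 10]; color 3: [8, 9, 13].
(χ(G) = 3 ≤ 4.)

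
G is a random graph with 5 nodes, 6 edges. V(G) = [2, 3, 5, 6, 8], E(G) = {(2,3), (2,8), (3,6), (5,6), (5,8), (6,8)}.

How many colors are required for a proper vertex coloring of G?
χ(G) = 3

Clique number ω(G) = 3 (lower bound: χ ≥ ω).
The clique on [5, 6, 8] has size 3, forcing χ ≥ 3, and the coloring below uses 3 colors, so χ(G) = 3.
A valid 3-coloring: color 1: [3, 8]; color 2: [2, 6]; color 3: [5].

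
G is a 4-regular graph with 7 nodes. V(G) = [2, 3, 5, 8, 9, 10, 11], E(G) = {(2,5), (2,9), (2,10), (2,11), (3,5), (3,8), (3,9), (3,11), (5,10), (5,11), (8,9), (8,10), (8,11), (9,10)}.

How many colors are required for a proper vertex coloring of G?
Clique number ω(G) = 3 (lower bound: χ ≥ ω).
Suppose a proper 3-coloring c exists. The clique [2, 5, 10] takes 3 distinct colors; by symmetry let c(2) = 1, c(5) = 2, c(10) = 3.
- Vertex 9: neighbors [2, 10] already have colors [1, 3] ⇒ c(9) = 2.
- Vertex 8: neighbors [9, 10] already have colors [2, 3] ⇒ c(8) = 1.
- Vertex 3: neighbors [8, 5] already have colors [1, 2] ⇒ c(3) = 3.
- Vertex 11: neighbors [2, 5, 3] already have colors [1, 2, 3] — all 3 colors blocked. Contradiction.
The forced assignments end in a contradiction, so G has no proper 3-coloring (χ ≥ 4).
The coloring below uses 4 colors, so χ(G) = 4.
A valid 4-coloring: color 1: [2, 8]; color 2: [5, 9]; color 3: [3, 10]; color 4: [11].

χ(G) = 4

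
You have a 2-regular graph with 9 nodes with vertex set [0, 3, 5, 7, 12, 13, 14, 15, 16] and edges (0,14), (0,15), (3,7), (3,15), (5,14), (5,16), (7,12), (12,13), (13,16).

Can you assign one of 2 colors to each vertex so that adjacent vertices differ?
Odd cycle [15, 3, 7, 12, 13, 16, 5, 14, 0] needs 3 colors (χ ≥ 3).
Hence χ(G) ≥ 3 > 2, so no proper 2-coloring exists.

No, G is not 2-colorable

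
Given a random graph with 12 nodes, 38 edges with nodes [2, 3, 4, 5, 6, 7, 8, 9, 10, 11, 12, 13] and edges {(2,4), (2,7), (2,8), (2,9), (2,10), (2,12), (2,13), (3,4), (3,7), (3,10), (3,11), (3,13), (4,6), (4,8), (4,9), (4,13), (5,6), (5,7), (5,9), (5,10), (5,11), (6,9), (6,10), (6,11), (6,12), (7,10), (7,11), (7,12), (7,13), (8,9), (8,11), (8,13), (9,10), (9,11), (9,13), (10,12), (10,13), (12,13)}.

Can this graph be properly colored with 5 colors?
Yes, G is 5-colorable

A valid 5-coloring: color 1: [4, 10, 11]; color 2: [6, 13]; color 3: [7, 9]; color 4: [2, 3, 5]; color 5: [8, 12].
(χ(G) = 5 ≤ 5.)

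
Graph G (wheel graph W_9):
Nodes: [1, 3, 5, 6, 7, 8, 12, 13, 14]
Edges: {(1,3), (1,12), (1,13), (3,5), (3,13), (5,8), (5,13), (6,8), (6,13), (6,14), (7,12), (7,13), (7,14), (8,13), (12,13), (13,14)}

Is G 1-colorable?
The clique on vertices [1, 3, 13] has size 3 > 1, so it alone needs 3 colors.

No, G is not 1-colorable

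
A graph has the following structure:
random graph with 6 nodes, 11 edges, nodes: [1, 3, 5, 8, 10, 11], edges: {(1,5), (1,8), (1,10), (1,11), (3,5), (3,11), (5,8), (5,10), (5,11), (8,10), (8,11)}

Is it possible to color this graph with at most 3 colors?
No, G is not 3-colorable

The clique on vertices [1, 5, 8, 10] has size 4 > 3, so it alone needs 4 colors.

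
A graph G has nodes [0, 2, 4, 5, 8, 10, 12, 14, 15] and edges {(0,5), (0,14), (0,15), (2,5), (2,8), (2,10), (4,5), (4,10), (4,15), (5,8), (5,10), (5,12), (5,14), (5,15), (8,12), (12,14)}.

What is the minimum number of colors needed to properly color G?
χ(G) = 3

Clique number ω(G) = 3 (lower bound: χ ≥ ω).
The clique on [0, 5, 14] has size 3, forcing χ ≥ 3, and the coloring below uses 3 colors, so χ(G) = 3.
A valid 3-coloring: color 1: [5]; color 2: [0, 2, 4, 12]; color 3: [8, 10, 14, 15].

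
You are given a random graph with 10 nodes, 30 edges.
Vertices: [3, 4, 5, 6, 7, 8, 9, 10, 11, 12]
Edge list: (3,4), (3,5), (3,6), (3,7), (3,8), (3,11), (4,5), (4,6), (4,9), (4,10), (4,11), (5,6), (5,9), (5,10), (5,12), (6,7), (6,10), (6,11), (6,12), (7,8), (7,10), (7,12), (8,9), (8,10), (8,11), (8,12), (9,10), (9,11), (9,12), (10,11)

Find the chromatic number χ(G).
Clique number ω(G) = 4 (lower bound: χ ≥ ω).
The clique on [8, 9, 10, 11] has size 4, forcing χ ≥ 4, and the coloring below uses 4 colors, so χ(G) = 4.
A valid 4-coloring: color 1: [6, 9]; color 2: [3, 10, 12]; color 3: [5, 7, 11]; color 4: [4, 8].

χ(G) = 4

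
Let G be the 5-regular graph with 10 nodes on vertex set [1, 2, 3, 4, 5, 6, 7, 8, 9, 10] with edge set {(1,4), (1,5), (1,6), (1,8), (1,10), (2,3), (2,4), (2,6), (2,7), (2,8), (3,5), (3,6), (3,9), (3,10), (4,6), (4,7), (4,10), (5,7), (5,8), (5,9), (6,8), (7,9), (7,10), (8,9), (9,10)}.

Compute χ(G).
Clique number ω(G) = 3 (lower bound: χ ≥ ω).
Odd cycle [6, 2, 7, 10, 1] needs 3 colors (χ ≥ 3).
Vertex 4 is adjacent to every vertex of [1, 2, 6, 7, 10], which already need 3 colors among themselves, so 4 needs a new color (χ ≥ 4).
The coloring below uses 4 colors, so χ(G) = 4.
A valid 4-coloring: color 1: [5, 6, 10]; color 2: [3, 4, 8]; color 3: [1, 2, 9]; color 4: [7].

χ(G) = 4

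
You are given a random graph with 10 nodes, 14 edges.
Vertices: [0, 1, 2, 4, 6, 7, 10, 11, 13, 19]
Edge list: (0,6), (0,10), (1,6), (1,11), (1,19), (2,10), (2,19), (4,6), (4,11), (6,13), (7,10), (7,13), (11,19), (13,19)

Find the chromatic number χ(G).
Clique number ω(G) = 3 (lower bound: χ ≥ ω).
The clique on [1, 11, 19] has size 3, forcing χ ≥ 3, and the coloring below uses 3 colors, so χ(G) = 3.
A valid 3-coloring: color 1: [6, 7, 19]; color 2: [10, 11, 13]; color 3: [0, 1, 2, 4].

χ(G) = 3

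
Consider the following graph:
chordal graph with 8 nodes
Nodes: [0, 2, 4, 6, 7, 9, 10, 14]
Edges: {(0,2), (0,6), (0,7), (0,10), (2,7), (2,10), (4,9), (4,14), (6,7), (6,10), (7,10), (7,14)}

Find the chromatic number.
Clique number ω(G) = 4 (lower bound: χ ≥ ω).
The clique on [0, 2, 7, 10] has size 4, forcing χ ≥ 4, and the coloring below uses 4 colors, so χ(G) = 4.
A valid 4-coloring: color 1: [4, 7]; color 2: [9, 10, 14]; color 3: [0]; color 4: [2, 6].

χ(G) = 4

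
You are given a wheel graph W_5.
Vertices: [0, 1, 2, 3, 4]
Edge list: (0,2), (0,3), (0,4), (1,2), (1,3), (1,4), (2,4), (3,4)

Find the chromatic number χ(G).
χ(G) = 3

Clique number ω(G) = 3 (lower bound: χ ≥ ω).
The clique on [0, 2, 4] has size 3, forcing χ ≥ 3, and the coloring below uses 3 colors, so χ(G) = 3.
A valid 3-coloring: color 1: [4]; color 2: [0, 1]; color 3: [2, 3].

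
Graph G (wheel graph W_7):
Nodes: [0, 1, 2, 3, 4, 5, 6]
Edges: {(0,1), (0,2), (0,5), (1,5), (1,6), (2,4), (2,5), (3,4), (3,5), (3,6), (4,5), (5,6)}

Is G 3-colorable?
A valid 3-coloring: color 1: [5]; color 2: [0, 4, 6]; color 3: [1, 2, 3].
(χ(G) = 3 ≤ 3.)

Yes, G is 3-colorable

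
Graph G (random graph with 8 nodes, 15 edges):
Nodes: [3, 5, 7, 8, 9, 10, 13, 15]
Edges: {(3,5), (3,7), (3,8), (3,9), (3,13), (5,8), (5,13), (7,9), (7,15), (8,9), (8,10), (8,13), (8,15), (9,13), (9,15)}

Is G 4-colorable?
A valid 4-coloring: color 1: [7, 8]; color 2: [5, 9, 10]; color 3: [3, 15]; color 4: [13].
(χ(G) = 4 ≤ 4.)

Yes, G is 4-colorable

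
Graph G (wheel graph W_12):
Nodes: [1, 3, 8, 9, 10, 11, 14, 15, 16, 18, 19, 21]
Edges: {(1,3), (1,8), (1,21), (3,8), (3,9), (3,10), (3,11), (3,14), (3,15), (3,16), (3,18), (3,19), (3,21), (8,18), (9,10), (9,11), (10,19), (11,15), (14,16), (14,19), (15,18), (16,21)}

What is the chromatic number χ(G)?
Clique number ω(G) = 3 (lower bound: χ ≥ ω).
Odd cycle [15, 11, 9, 10, 19, 14, 16, 21, 1, 8, 18] needs 3 colors (χ ≥ 3).
Vertex 3 is adjacent to every vertex of [1, 8, 9, 10, 11, 14, 15, 16, 18, 19, 21], which already need 3 colors among themselves, so 3 needs a new color (χ ≥ 4).
The coloring below uses 4 colors, so χ(G) = 4.
A valid 4-coloring: color 1: [3]; color 2: [8, 9, 15, 16, 19]; color 3: [10, 11, 14, 18, 21]; color 4: [1].

χ(G) = 4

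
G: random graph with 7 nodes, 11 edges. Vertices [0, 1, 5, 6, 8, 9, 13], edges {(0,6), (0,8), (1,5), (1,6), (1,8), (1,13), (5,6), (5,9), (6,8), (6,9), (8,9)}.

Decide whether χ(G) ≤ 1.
No, G is not 1-colorable

The clique on vertices [0, 6, 8] has size 3 > 1, so it alone needs 3 colors.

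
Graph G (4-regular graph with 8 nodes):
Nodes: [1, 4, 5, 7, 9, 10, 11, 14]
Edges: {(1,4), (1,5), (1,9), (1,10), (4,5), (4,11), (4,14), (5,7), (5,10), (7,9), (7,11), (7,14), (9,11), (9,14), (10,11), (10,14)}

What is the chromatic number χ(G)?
Clique number ω(G) = 3 (lower bound: χ ≥ ω).
The clique on [1, 5, 10] has size 3, forcing χ ≥ 3, and the coloring below uses 3 colors, so χ(G) = 3.
A valid 3-coloring: color 1: [1, 11, 14]; color 2: [5, 9]; color 3: [4, 7, 10].

χ(G) = 3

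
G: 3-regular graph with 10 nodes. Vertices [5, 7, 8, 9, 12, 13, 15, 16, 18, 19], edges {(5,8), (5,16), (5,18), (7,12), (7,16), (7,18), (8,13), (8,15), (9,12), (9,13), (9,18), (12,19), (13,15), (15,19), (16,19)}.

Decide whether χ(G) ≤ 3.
Yes, G is 3-colorable

A valid 3-coloring: color 1: [5, 7, 9, 15]; color 2: [13, 18, 19]; color 3: [8, 12, 16].
(χ(G) = 3 ≤ 3.)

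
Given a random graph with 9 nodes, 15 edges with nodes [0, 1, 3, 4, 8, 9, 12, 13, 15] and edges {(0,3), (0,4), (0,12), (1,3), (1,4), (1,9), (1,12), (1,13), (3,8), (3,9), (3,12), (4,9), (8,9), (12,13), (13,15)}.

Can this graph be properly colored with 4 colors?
A valid 4-coloring: color 1: [3, 4, 13]; color 2: [0, 1, 8, 15]; color 3: [9, 12].
(χ(G) = 3 ≤ 4.)

Yes, G is 4-colorable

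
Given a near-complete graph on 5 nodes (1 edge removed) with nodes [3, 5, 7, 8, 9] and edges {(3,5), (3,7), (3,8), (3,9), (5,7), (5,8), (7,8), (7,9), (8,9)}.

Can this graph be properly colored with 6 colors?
Yes, G is 6-colorable

A valid 6-coloring: color 1: [7]; color 2: [8]; color 3: [3]; color 4: [5, 9].
(χ(G) = 4 ≤ 6.)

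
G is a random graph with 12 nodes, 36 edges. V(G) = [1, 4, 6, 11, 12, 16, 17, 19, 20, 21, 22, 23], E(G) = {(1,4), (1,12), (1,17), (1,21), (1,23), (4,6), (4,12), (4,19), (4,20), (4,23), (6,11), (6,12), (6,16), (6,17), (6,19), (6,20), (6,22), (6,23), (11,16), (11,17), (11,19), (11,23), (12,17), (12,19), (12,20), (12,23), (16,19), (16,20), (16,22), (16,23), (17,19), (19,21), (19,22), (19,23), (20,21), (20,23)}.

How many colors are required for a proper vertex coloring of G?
Clique number ω(G) = 5 (lower bound: χ ≥ ω).
The clique on [6, 11, 16, 19, 23] has size 5, forcing χ ≥ 5, and the coloring below uses 5 colors, so χ(G) = 5.
A valid 5-coloring: color 1: [1, 6]; color 2: [19, 20]; color 3: [17, 21, 22, 23]; color 4: [11, 12]; color 5: [4, 16].

χ(G) = 5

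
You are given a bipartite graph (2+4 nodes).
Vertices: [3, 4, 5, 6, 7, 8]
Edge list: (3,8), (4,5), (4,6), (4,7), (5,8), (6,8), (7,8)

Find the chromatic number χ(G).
χ(G) = 2

Clique number ω(G) = 2 (lower bound: χ ≥ ω).
The graph is bipartite (no odd cycle), so 2 colors suffice: χ(G) = 2.
A valid 2-coloring: color 1: [4, 8]; color 2: [3, 5, 6, 7].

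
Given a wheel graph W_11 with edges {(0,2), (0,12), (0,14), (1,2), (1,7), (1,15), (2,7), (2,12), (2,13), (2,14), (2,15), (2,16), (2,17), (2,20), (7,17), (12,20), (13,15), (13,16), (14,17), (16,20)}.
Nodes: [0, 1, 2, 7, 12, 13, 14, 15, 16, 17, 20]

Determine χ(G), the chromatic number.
χ(G) = 3

Clique number ω(G) = 3 (lower bound: χ ≥ ω).
The clique on [0, 2, 12] has size 3, forcing χ ≥ 3, and the coloring below uses 3 colors, so χ(G) = 3.
A valid 3-coloring: color 1: [2]; color 2: [0, 1, 13, 17, 20]; color 3: [7, 12, 14, 15, 16].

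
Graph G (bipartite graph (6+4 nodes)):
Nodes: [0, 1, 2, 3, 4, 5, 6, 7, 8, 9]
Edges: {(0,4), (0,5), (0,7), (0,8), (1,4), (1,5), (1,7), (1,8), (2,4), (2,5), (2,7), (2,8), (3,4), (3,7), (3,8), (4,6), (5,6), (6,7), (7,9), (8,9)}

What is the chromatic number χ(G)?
Clique number ω(G) = 2 (lower bound: χ ≥ ω).
The graph is bipartite (no odd cycle), so 2 colors suffice: χ(G) = 2.
A valid 2-coloring: color 1: [4, 5, 7, 8]; color 2: [0, 1, 2, 3, 6, 9].

χ(G) = 2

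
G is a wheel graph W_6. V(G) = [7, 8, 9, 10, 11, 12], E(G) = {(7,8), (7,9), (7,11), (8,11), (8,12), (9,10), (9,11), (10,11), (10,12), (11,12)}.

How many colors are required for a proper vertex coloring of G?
χ(G) = 4

Clique number ω(G) = 3 (lower bound: χ ≥ ω).
Odd cycle [10, 12, 8, 7, 9] needs 3 colors (χ ≥ 3).
Vertex 11 is adjacent to every vertex of [7, 8, 9, 10, 12], which already need 3 colors among themselves, so 11 needs a new color (χ ≥ 4).
The coloring below uses 4 colors, so χ(G) = 4.
A valid 4-coloring: color 1: [11]; color 2: [7, 10]; color 3: [9, 12]; color 4: [8].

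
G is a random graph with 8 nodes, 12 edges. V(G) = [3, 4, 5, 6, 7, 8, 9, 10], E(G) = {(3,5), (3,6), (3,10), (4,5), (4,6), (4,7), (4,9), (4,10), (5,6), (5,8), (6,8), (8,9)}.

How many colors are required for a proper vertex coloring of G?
χ(G) = 3

Clique number ω(G) = 3 (lower bound: χ ≥ ω).
The clique on [5, 6, 8] has size 3, forcing χ ≥ 3, and the coloring below uses 3 colors, so χ(G) = 3.
A valid 3-coloring: color 1: [3, 4, 8]; color 2: [6, 7, 9, 10]; color 3: [5].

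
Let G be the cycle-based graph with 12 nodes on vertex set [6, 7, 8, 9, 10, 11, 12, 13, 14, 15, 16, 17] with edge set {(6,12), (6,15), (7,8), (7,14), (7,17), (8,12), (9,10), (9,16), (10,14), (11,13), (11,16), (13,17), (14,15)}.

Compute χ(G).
Clique number ω(G) = 2 (lower bound: χ ≥ ω).
The graph is bipartite (no odd cycle), so 2 colors suffice: χ(G) = 2.
A valid 2-coloring: color 1: [6, 8, 9, 11, 14, 17]; color 2: [7, 10, 12, 13, 15, 16].

χ(G) = 2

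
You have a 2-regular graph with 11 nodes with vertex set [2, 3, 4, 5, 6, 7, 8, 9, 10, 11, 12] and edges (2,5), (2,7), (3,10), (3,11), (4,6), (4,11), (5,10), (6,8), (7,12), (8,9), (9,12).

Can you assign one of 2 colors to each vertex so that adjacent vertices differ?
Odd cycle [12, 7, 2, 5, 10, 3, 11, 4, 6, 8, 9] needs 3 colors (χ ≥ 3).
Hence χ(G) ≥ 3 > 2, so no proper 2-coloring exists.

No, G is not 2-colorable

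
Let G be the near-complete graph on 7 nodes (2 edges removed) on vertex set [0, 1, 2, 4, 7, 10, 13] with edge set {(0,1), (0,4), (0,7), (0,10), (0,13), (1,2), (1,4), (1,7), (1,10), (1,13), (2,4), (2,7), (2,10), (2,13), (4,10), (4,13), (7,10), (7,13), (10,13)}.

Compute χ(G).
Clique number ω(G) = 5 (lower bound: χ ≥ ω).
The clique on [0, 1, 4, 10, 13] has size 5, forcing χ ≥ 5, and the coloring below uses 5 colors, so χ(G) = 5.
A valid 5-coloring: color 1: [1]; color 2: [13]; color 3: [10]; color 4: [0, 2]; color 5: [4, 7].

χ(G) = 5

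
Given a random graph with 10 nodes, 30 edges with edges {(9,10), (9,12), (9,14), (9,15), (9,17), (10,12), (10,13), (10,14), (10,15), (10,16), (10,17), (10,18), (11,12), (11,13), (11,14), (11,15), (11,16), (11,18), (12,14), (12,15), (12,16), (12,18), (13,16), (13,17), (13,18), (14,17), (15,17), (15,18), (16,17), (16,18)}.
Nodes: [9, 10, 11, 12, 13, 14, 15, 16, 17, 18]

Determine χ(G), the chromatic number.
χ(G) = 5

Clique number ω(G) = 4 (lower bound: χ ≥ ω).
Suppose a proper 4-coloring c exists. The clique [9, 10, 12, 14] takes 4 distinct colors; by symmetry let c(9) = 1, c(10) = 2, c(12) = 3, c(14) = 4.
- Vertex 15: neighbors [9, 10, 12] already have colors [1, 2, 3] ⇒ c(15) = 4.
- Vertex 18: neighbors [10, 12, 15] already have colors [2, 3, 4] ⇒ c(18) = 1.
- Vertex 16: neighbors [18, 10, 12] already have colors [1, 2, 3] ⇒ c(16) = 4.
- Vertex 13: neighbors [18, 10, 16] already have colors [1, 2, 4] ⇒ c(13) = 3.
- Vertex 17: neighbors [9, 10, 13, 14] already have colors [1, 2, 3, 4] — all 4 colors blocked. Contradiction.
The forced assignments end in a contradiction, so G has no proper 4-coloring (χ ≥ 5).
The coloring below uses 5 colors, so χ(G) = 5.
A valid 5-coloring: color 1: [10, 11]; color 2: [12, 13]; color 3: [14, 15, 16]; color 4: [9, 18]; color 5: [17].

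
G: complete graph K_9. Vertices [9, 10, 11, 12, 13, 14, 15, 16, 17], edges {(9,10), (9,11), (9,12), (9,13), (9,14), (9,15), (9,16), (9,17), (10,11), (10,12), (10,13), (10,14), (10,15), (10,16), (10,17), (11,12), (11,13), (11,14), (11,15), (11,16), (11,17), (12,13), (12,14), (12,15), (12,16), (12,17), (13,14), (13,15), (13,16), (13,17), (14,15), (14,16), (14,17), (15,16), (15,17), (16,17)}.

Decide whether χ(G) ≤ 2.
The clique on vertices [9, 10, 11, 12, 13, 14, 15, 16, 17] has size 9 > 2, so it alone needs 9 colors.

No, G is not 2-colorable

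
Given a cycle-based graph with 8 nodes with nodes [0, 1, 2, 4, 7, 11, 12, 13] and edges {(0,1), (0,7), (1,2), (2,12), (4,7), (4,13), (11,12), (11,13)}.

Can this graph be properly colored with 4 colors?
Yes, G is 4-colorable

A valid 4-coloring: color 1: [0, 2, 4, 11]; color 2: [1, 7, 12, 13].
(χ(G) = 2 ≤ 4.)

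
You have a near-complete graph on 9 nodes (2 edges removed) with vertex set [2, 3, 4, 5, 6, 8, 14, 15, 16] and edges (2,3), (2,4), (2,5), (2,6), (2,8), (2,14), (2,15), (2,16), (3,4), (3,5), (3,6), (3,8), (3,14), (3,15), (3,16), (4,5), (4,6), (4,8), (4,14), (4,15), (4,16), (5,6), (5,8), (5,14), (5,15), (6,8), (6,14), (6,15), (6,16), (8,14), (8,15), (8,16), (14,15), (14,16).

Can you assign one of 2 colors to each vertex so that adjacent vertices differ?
No, G is not 2-colorable

The clique on vertices [2, 3, 4, 5, 6, 8, 14, 15] has size 8 > 2, so it alone needs 8 colors.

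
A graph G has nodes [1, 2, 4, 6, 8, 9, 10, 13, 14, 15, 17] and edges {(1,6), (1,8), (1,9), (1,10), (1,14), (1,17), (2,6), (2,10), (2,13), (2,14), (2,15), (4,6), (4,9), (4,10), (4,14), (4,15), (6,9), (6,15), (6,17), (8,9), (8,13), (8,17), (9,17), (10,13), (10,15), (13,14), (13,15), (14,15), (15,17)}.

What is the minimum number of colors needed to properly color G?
χ(G) = 4

Clique number ω(G) = 4 (lower bound: χ ≥ ω).
The clique on [1, 8, 9, 17] has size 4, forcing χ ≥ 4, and the coloring below uses 4 colors, so χ(G) = 4.
A valid 4-coloring: color 1: [1, 15]; color 2: [6, 8, 10, 14]; color 3: [2, 4, 17]; color 4: [9, 13].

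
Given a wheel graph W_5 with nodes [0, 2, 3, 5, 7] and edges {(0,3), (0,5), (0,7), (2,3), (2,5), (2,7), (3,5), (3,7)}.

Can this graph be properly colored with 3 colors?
Yes, G is 3-colorable

A valid 3-coloring: color 1: [3]; color 2: [5, 7]; color 3: [0, 2].
(χ(G) = 3 ≤ 3.)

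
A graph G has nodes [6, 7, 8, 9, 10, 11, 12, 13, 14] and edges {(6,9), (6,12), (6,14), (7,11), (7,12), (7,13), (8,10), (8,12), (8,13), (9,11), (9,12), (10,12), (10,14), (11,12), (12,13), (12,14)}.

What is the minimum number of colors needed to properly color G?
Clique number ω(G) = 3 (lower bound: χ ≥ ω).
The clique on [6, 9, 12] has size 3, forcing χ ≥ 3, and the coloring below uses 3 colors, so χ(G) = 3.
A valid 3-coloring: color 1: [12]; color 2: [6, 10, 11, 13]; color 3: [7, 8, 9, 14].

χ(G) = 3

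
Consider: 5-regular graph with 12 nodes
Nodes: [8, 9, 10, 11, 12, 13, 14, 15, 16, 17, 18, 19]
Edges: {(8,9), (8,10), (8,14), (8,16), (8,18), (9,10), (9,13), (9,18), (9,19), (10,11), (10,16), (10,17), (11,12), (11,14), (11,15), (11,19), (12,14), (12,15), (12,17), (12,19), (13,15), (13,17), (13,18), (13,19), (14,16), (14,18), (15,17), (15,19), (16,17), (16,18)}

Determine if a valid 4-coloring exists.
Yes, G is 4-colorable

A valid 4-coloring: color 1: [10, 18, 19]; color 2: [12, 13, 16]; color 3: [8, 11, 17]; color 4: [9, 14, 15].
(χ(G) = 4 ≤ 4.)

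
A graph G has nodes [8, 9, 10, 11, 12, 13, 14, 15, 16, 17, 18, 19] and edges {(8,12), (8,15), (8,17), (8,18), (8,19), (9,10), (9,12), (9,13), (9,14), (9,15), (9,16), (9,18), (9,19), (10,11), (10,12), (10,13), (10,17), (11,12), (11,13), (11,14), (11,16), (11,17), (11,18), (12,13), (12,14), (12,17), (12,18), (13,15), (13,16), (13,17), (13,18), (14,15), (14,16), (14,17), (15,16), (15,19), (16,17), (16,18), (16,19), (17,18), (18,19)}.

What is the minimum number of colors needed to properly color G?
Clique number ω(G) = 5 (lower bound: χ ≥ ω).
The clique on [11, 13, 16, 17, 18] has size 5, forcing χ ≥ 5, and the coloring below uses 5 colors, so χ(G) = 5.
A valid 5-coloring: color 1: [13, 14, 19]; color 2: [9, 17]; color 3: [10, 15, 18]; color 4: [12, 16]; color 5: [8, 11].

χ(G) = 5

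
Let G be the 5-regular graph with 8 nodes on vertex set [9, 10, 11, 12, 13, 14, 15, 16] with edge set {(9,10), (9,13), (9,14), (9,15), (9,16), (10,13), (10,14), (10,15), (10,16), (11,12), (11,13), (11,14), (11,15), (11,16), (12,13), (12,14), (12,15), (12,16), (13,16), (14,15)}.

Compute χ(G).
Clique number ω(G) = 4 (lower bound: χ ≥ ω).
The clique on [9, 10, 13, 16] has size 4, forcing χ ≥ 4, and the coloring below uses 4 colors, so χ(G) = 4.
A valid 4-coloring: color 1: [13, 15]; color 2: [9, 12]; color 3: [14, 16]; color 4: [10, 11].

χ(G) = 4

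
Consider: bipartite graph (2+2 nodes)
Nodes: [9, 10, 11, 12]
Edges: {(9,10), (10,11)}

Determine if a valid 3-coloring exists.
Yes, G is 3-colorable

A valid 3-coloring: color 1: [10, 12]; color 2: [9, 11].
(χ(G) = 2 ≤ 3.)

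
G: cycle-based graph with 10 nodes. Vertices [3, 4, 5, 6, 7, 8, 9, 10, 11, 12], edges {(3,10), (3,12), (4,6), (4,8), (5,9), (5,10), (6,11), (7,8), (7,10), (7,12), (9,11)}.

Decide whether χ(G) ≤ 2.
Yes, G is 2-colorable

A valid 2-coloring: color 1: [6, 8, 9, 10, 12]; color 2: [3, 4, 5, 7, 11].
(χ(G) = 2 ≤ 2.)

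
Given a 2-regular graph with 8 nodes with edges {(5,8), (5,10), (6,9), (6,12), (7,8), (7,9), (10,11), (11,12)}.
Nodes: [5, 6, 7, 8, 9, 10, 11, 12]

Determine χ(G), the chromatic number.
χ(G) = 2

Clique number ω(G) = 2 (lower bound: χ ≥ ω).
The graph is bipartite (no odd cycle), so 2 colors suffice: χ(G) = 2.
A valid 2-coloring: color 1: [5, 6, 7, 11]; color 2: [8, 9, 10, 12].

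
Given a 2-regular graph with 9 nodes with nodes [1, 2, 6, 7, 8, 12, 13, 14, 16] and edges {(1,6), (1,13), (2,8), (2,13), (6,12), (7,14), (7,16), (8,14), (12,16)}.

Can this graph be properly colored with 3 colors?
Yes, G is 3-colorable

A valid 3-coloring: color 1: [6, 7, 8, 13]; color 2: [1, 2, 14, 16]; color 3: [12].
(χ(G) = 3 ≤ 3.)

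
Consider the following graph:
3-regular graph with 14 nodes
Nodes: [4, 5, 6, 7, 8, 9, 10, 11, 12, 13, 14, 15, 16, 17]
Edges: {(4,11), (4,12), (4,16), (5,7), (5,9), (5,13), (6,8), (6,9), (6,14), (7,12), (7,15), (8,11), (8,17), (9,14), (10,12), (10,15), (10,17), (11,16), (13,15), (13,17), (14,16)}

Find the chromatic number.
χ(G) = 3

Clique number ω(G) = 3 (lower bound: χ ≥ ω).
The clique on [4, 11, 16] has size 3, forcing χ ≥ 3, and the coloring below uses 3 colors, so χ(G) = 3.
A valid 3-coloring: color 1: [4, 7, 8, 10, 13, 14]; color 2: [5, 6, 12, 15, 16, 17]; color 3: [9, 11].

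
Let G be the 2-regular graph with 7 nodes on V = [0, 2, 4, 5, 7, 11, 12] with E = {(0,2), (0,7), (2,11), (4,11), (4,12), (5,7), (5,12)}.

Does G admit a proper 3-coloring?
Yes, G is 3-colorable

A valid 3-coloring: color 1: [0, 5, 11]; color 2: [2, 7, 12]; color 3: [4].
(χ(G) = 3 ≤ 3.)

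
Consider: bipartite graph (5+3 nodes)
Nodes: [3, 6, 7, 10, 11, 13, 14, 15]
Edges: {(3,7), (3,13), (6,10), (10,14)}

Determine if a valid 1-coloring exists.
No, G is not 1-colorable

Edge (3,13) forces its endpoints to differ, so 1 color is not enough.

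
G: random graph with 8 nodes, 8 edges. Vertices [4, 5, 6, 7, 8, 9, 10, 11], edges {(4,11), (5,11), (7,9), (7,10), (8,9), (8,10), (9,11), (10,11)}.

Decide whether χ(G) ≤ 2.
A valid 2-coloring: color 1: [6, 7, 8, 11]; color 2: [4, 5, 9, 10].
(χ(G) = 2 ≤ 2.)

Yes, G is 2-colorable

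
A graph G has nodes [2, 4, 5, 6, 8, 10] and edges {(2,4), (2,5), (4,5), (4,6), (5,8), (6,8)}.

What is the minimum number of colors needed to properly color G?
Clique number ω(G) = 3 (lower bound: χ ≥ ω).
The clique on [2, 4, 5] has size 3, forcing χ ≥ 3, and the coloring below uses 3 colors, so χ(G) = 3.
A valid 3-coloring: color 1: [5, 6, 10]; color 2: [4, 8]; color 3: [2].

χ(G) = 3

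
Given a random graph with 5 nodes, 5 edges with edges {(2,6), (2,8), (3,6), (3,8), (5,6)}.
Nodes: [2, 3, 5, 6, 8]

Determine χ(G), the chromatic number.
Clique number ω(G) = 2 (lower bound: χ ≥ ω).
The graph is bipartite (no odd cycle), so 2 colors suffice: χ(G) = 2.
A valid 2-coloring: color 1: [6, 8]; color 2: [2, 3, 5].

χ(G) = 2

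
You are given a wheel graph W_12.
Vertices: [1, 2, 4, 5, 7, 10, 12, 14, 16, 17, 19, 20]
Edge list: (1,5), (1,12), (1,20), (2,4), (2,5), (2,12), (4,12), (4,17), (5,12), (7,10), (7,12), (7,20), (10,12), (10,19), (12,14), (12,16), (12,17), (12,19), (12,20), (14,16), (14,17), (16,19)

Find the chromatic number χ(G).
Clique number ω(G) = 3 (lower bound: χ ≥ ω).
Odd cycle [4, 17, 14, 16, 19, 10, 7, 20, 1, 5, 2] needs 3 colors (χ ≥ 3).
Vertex 12 is adjacent to every vertex of [1, 2, 4, 5, 7, 10, 14, 16, 17, 19, 20], which already need 3 colors among themselves, so 12 needs a new color (χ ≥ 4).
The coloring below uses 4 colors, so χ(G) = 4.
A valid 4-coloring: color 1: [12]; color 2: [4, 5, 7, 14, 19]; color 3: [2, 10, 16, 17, 20]; color 4: [1].

χ(G) = 4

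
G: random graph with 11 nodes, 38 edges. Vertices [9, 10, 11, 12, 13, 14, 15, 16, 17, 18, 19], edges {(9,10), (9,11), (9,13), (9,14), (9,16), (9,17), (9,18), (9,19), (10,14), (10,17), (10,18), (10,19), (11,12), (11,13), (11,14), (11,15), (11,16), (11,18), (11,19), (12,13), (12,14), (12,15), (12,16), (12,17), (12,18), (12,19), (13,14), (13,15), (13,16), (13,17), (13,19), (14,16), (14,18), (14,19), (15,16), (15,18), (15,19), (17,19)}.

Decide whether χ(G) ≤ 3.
No, G is not 3-colorable

The clique on vertices [9, 11, 13, 14, 16] has size 5 > 3, so it alone needs 5 colors.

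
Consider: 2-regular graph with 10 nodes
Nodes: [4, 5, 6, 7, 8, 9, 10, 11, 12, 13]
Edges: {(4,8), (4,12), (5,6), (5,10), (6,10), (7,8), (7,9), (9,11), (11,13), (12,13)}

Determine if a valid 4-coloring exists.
Yes, G is 4-colorable

A valid 4-coloring: color 1: [5, 7, 11, 12]; color 2: [4, 6, 9, 13]; color 3: [8, 10].
(χ(G) = 3 ≤ 4.)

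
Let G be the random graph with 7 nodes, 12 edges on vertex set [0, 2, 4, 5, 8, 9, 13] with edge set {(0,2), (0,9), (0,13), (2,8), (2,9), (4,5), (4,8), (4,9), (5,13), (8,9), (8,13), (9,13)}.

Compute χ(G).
Clique number ω(G) = 3 (lower bound: χ ≥ ω).
The clique on [0, 2, 9] has size 3, forcing χ ≥ 3, and the coloring below uses 3 colors, so χ(G) = 3.
A valid 3-coloring: color 1: [5, 9]; color 2: [2, 4, 13]; color 3: [0, 8].

χ(G) = 3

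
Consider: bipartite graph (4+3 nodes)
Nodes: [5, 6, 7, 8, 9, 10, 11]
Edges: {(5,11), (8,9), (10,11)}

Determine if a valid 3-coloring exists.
Yes, G is 3-colorable

A valid 3-coloring: color 1: [6, 7, 8, 11]; color 2: [5, 9, 10].
(χ(G) = 2 ≤ 3.)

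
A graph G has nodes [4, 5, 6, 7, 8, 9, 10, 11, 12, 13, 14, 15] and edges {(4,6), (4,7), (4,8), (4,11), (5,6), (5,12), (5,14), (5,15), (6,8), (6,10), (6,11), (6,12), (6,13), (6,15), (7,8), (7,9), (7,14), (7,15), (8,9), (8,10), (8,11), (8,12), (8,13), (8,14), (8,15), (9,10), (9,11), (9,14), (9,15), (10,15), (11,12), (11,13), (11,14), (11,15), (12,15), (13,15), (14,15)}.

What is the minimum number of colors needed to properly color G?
χ(G) = 5

Clique number ω(G) = 5 (lower bound: χ ≥ ω).
The clique on [8, 9, 11, 14, 15] has size 5, forcing χ ≥ 5, and the coloring below uses 5 colors, so χ(G) = 5.
A valid 5-coloring: color 1: [4, 15]; color 2: [5, 8]; color 3: [6, 14]; color 4: [7, 10, 11]; color 5: [9, 12, 13].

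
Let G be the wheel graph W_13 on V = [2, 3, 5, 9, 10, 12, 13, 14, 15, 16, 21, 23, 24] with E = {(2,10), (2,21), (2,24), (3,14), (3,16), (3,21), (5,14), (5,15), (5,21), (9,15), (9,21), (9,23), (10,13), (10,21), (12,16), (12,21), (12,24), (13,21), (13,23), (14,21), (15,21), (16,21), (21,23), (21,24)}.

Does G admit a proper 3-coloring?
A valid 3-coloring: color 1: [21]; color 2: [10, 14, 15, 16, 23, 24]; color 3: [2, 3, 5, 9, 12, 13].
(χ(G) = 3 ≤ 3.)

Yes, G is 3-colorable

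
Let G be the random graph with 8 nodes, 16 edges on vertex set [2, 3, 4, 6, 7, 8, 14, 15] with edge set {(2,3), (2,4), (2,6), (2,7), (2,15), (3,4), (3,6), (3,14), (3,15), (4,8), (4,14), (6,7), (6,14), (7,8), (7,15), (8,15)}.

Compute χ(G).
χ(G) = 3

Clique number ω(G) = 3 (lower bound: χ ≥ ω).
The clique on [7, 8, 15] has size 3, forcing χ ≥ 3, and the coloring below uses 3 colors, so χ(G) = 3.
A valid 3-coloring: color 1: [3, 7]; color 2: [2, 8, 14]; color 3: [4, 6, 15].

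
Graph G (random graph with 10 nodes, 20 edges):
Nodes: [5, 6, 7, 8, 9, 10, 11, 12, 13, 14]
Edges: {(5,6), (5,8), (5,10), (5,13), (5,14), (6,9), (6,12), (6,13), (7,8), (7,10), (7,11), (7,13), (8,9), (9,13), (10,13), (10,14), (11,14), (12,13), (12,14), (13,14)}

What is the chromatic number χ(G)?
χ(G) = 4

Clique number ω(G) = 4 (lower bound: χ ≥ ω).
The clique on [5, 10, 13, 14] has size 4, forcing χ ≥ 4, and the coloring below uses 4 colors, so χ(G) = 4.
A valid 4-coloring: color 1: [8, 11, 13]; color 2: [6, 7, 14]; color 3: [5, 9, 12]; color 4: [10].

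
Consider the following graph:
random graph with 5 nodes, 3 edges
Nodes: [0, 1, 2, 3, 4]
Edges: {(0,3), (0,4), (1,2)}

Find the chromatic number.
χ(G) = 2

Clique number ω(G) = 2 (lower bound: χ ≥ ω).
The graph is bipartite (no odd cycle), so 2 colors suffice: χ(G) = 2.
A valid 2-coloring: color 1: [0, 2]; color 2: [1, 3, 4].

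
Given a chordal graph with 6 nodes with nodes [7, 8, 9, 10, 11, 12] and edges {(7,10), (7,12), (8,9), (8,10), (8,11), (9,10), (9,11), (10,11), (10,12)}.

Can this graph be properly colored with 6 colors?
A valid 6-coloring: color 1: [10]; color 2: [8, 12]; color 3: [7, 9]; color 4: [11].
(χ(G) = 4 ≤ 6.)

Yes, G is 6-colorable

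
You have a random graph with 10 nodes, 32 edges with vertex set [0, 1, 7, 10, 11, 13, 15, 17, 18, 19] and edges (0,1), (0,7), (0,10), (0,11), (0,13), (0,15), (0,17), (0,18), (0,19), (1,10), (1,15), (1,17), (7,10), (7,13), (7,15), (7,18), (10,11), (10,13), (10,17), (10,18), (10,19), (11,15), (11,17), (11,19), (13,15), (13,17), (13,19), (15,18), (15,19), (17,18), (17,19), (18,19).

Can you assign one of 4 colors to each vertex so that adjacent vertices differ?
No, G is not 4-colorable

The clique on vertices [0, 10, 17, 18, 19] has size 5 > 4, so it alone needs 5 colors.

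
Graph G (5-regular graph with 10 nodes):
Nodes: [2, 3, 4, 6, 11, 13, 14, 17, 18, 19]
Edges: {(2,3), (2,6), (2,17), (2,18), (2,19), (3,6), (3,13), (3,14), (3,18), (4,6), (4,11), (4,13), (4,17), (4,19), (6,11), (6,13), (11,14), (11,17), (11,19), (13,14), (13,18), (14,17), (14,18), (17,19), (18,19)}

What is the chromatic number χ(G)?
χ(G) = 4

Clique number ω(G) = 4 (lower bound: χ ≥ ω).
The clique on [4, 11, 17, 19] has size 4, forcing χ ≥ 4, and the coloring below uses 4 colors, so χ(G) = 4.
A valid 4-coloring: color 1: [3, 4]; color 2: [2, 11, 13]; color 3: [6, 14, 19]; color 4: [17, 18].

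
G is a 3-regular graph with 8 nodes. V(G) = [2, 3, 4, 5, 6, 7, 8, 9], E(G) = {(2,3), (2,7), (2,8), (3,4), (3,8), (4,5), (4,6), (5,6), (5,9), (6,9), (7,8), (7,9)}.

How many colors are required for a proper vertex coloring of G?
Clique number ω(G) = 3 (lower bound: χ ≥ ω).
The clique on [2, 3, 8] has size 3, forcing χ ≥ 3, and the coloring below uses 3 colors, so χ(G) = 3.
A valid 3-coloring: color 1: [4, 8, 9]; color 2: [3, 5, 7]; color 3: [2, 6].

χ(G) = 3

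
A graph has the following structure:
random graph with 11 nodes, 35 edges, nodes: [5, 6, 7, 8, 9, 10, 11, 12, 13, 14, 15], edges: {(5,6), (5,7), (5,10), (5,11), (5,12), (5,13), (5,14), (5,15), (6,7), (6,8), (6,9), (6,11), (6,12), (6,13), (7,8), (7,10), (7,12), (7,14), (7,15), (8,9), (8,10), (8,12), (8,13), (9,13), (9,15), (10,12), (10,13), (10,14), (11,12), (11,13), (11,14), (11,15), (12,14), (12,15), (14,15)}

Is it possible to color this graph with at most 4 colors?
No, G is not 4-colorable

The clique on vertices [5, 11, 12, 14, 15] has size 5 > 4, so it alone needs 5 colors.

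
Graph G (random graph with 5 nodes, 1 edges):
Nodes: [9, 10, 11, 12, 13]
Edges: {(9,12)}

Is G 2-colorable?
A valid 2-coloring: color 1: [9, 10, 11, 13]; color 2: [12].
(χ(G) = 2 ≤ 2.)

Yes, G is 2-colorable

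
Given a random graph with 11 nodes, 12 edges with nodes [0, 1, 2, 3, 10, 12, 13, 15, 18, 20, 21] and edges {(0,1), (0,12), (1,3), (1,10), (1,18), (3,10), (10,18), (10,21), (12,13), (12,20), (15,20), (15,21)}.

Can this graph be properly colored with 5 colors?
Yes, G is 5-colorable

A valid 5-coloring: color 1: [0, 2, 10, 13, 20]; color 2: [1, 12, 21]; color 3: [3, 15, 18].
(χ(G) = 3 ≤ 5.)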